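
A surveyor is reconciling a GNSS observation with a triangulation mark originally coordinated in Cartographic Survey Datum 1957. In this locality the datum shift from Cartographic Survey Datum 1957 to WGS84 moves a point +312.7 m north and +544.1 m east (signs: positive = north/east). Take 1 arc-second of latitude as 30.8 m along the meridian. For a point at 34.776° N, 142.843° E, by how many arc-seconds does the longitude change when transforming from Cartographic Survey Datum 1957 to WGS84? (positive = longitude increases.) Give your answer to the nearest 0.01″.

At latitude 34.776°, cos φ = 0.821388.
1″ of longitude at this latitude = 30.80 × cos φ = 25.2988 m, so Δλ = 544.1 / 25.2988 = 21.507″.

Δλ = 21.51″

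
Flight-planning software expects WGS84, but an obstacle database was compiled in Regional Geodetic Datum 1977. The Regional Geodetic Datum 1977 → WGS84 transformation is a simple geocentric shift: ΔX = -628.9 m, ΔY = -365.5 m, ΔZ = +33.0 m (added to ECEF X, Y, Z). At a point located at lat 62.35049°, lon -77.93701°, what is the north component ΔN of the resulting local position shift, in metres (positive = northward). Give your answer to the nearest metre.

ΔN = -185 m

At φ = 62.35049°, λ = -77.93701°: sin φ = 0.885803, cos φ = 0.464062, sin λ = -0.977918, cos λ = 0.208987.
ΔN = −sin φ cos λ·ΔX − sin φ sin λ·ΔY + cos φ·ΔZ = −(0.885803)(0.208987)(-628.9) − (0.885803)(-0.977918)(-365.5) + (0.464062)(33.0) = -184.88 m.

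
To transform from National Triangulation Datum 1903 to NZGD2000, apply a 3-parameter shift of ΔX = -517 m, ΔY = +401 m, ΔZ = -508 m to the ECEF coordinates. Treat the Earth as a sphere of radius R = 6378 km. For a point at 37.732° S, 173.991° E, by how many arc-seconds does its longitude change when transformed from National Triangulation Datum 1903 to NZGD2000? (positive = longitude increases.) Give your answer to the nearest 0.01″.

Δλ = -14.09″

sin φ = -0.611969, cos φ = 0.790882, sin λ = 0.104685, cos λ = -0.994505.
East component: ΔE = −sin λ·ΔX + cos λ·ΔY = −(0.104685)(-517) + (-0.994505)(401) = -344.67 m.
1° of latitude spans πR/180 = 111317 m; at latitude φ, 1° of longitude spans that × cos φ = 88038.7 m, so Δλ = -344.67 / 88038.7 × 3600 = -14.094″.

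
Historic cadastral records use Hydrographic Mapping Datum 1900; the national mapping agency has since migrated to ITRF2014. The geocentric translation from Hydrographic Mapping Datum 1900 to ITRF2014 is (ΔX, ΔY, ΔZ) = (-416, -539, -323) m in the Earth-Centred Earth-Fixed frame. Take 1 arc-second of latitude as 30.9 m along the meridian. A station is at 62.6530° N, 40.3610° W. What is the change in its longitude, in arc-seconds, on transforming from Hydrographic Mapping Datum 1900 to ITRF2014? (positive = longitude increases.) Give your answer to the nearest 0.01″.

sin φ = 0.888241, cos φ = 0.459378, sin λ = -0.647601, cos λ = 0.761979.
East component: ΔE = −sin λ·ΔX + cos λ·ΔY = −(-0.647601)(-416) + (0.761979)(-539) = -680.11 m.
1° of latitude spans 3600 × 30.90 = 111240 m; at latitude φ, 1° of longitude spans that × cos φ = 51101.2 m, so Δλ = -680.11 / 51101.2 × 3600 = -47.913″.

Δλ = -47.91″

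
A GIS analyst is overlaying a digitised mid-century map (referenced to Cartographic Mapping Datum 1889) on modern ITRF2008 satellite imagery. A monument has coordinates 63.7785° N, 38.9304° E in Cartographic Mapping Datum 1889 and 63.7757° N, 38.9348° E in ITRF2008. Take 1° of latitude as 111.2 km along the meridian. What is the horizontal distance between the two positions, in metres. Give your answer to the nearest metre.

379 m

Δφ = 63.7757° − 63.7785° = -0.0028°; Δλ = 38.9348° − 38.9304° = +0.0044°.
ΔN = Δφ × 111200 = -311.4 m; ΔE = Δλ × 111200 × cos(63.7785°) = +0.0044 × 111200 × 0.441843 = 216.2 m.
Distance = √(ΔE² + ΔN²) = √(216.2² + (-311.4)²) = 379.1 m.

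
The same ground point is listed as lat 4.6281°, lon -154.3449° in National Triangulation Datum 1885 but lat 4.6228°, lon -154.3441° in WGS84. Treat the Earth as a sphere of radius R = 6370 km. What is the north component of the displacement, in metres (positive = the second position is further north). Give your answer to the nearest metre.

Δφ = 4.6228° − 4.6281° = -0.0053°; Δλ = -154.3441° − -154.3449° = +0.0008°.
1° along a meridian = πR/180 = 111177 m.
ΔN = Δφ × 111177 = -589.2 m; ΔE = Δλ × 111177 × cos(4.6281°) = +0.0008 × 111177 × 0.996739 = 88.7 m.

ΔN = -589 m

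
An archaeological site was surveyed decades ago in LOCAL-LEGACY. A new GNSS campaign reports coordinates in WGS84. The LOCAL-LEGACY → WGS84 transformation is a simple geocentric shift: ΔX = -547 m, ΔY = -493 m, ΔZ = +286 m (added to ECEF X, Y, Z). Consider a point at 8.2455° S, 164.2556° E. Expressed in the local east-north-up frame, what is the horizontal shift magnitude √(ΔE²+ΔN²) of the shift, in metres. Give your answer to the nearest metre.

709 m

The local east axis at (φ, λ) is (−sin λ, cos λ, 0), so ΔE = −sin(164.2556°)·(-547) + cos(164.2556°)·(-493) = 622.93 m.
The local north axis is (−sin φ cos λ, −sin φ sin λ, cos φ), giving ΔN = 75.505 − 19.185 + 283.044 = 339.36 m.
Horizontal magnitude = √(ΔE² + ΔN²) = √(622.93² + 339.36²) = 709.37 m.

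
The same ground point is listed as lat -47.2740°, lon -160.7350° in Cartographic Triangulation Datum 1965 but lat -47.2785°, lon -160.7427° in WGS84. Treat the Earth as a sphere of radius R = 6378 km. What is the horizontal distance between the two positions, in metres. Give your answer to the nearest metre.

768 m

Δφ = -47.2785° − -47.2740° = -0.0045°; Δλ = -160.7427° − -160.7350° = -0.0077°.
1° along a meridian = πR/180 = 111317 m.
ΔN = Δφ × 111317 = -500.9 m; ΔE = Δλ × 111317 × cos(-47.2740°) = -0.0077 × 111317 × 0.678493 = -581.6 m.
Distance = √(ΔE² + ΔN²) = √((-581.6)² + (-500.9)²) = 767.6 m.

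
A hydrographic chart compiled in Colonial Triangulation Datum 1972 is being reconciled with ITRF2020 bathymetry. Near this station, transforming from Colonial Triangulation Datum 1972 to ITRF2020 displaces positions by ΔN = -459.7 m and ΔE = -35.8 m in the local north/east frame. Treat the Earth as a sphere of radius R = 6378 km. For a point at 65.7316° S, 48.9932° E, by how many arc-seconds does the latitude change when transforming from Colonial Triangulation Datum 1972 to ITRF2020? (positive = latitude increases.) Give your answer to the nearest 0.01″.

Δφ = -14.87″

On a sphere of radius R, 1 rad of latitude = R, so Δφ = ΔN / R = -459.7 / 6378000 = -7.2076e-05 rad = -14.867″.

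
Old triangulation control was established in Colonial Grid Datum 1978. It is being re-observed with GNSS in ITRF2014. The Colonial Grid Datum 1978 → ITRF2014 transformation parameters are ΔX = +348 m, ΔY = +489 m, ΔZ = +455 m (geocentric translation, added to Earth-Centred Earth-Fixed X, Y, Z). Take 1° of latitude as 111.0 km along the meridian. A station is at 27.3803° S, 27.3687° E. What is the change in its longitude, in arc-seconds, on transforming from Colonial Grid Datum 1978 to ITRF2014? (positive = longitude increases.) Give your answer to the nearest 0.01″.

Δλ = 10.02″

sin φ = -0.459895, cos φ = 0.887974, sin λ = 0.459715, cos λ = 0.888067.
East component: ΔE = −sin λ·ΔX + cos λ·ΔY = −(0.459715)(348) + (0.888067)(489) = 274.28 m.
1° of latitude spans 111000 m; at latitude φ, 1° of longitude spans that × cos φ = 98565.1 m, so Δλ = 274.28 / 98565.1 × 3600 = 10.018″.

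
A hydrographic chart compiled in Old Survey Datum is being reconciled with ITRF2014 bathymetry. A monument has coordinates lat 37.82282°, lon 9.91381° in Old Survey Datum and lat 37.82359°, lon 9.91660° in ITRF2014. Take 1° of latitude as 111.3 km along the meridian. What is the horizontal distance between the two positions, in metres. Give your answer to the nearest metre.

260 m

Δφ = 37.82359° − 37.82282° = +0.00077°; Δλ = 9.91660° − 9.91381° = +0.00279°.
ΔN = Δφ × 111300 = 85.7 m; ΔE = Δλ × 111300 × cos(37.82282°) = +0.00279 × 111300 × 0.789911 = 245.3 m.
Distance = √(ΔE² + ΔN²) = √(245.3² + 85.7²) = 259.8 m.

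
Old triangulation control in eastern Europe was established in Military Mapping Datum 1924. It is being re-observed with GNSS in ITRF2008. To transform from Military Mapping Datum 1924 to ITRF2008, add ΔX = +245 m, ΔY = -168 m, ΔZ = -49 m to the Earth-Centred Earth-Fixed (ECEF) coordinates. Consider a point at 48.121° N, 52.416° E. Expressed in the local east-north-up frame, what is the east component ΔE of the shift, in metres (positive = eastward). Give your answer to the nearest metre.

ΔE = -297 m

At φ = 48.121°, λ = 52.416°: sin φ = 0.744556, cos φ = 0.667560, sin λ = 0.792460, cos λ = 0.609924.
ΔE = −sin λ·ΔX + cos λ·ΔY = −(0.792460)·(245) + (0.609924)·(-168) = -296.62 m.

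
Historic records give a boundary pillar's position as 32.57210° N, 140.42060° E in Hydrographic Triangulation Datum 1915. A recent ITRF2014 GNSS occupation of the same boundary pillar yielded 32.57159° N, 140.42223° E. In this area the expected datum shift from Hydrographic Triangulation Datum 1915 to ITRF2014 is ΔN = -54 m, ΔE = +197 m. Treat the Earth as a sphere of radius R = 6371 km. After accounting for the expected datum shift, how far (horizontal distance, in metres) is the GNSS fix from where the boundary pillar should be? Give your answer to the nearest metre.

Observed coordinate differences: Δφ = -0.00051°, Δλ = +0.00163°.
Converting to metres (1° lat = 111195 m, cos φ = 0.842715): observed ΔN = -56.7 m, observed ΔE = 152.7 m.
Subtracting the expected shift leaves a residual of -56.7 − (-54) = -2.7 m north and 152.7 − (197) = -44.3 m east.
Residual distance = √((-2.7)² + (-44.3)²) = 44.3 m.

44 m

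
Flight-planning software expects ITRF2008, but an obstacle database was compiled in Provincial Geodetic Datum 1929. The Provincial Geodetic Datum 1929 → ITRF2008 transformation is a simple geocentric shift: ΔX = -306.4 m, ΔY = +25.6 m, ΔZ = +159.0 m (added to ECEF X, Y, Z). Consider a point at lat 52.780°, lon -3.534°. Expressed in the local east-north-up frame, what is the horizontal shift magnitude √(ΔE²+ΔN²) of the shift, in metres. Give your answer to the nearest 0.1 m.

341.0 m

At φ = 52.780°, λ = -3.534°: sin φ = 0.796319, cos φ = 0.604877, sin λ = -0.061641, cos λ = 0.998098.
ΔE = −sin λ·ΔX + cos λ·ΔY = −(-0.061641)·(-306.4) + (0.998098)·(25.6) = 6.66 m.
ΔN = −sin φ cos λ·ΔX − sin φ sin λ·ΔY + cos φ·ΔZ = −(0.796319)(0.998098)(-306.4) − (0.796319)(-0.061641)(25.6) + (0.604877)(159.0) = 340.96 m.
Horizontal magnitude = √(ΔE² + ΔN²) = √(6.66² + 340.96²) = 341.03 m.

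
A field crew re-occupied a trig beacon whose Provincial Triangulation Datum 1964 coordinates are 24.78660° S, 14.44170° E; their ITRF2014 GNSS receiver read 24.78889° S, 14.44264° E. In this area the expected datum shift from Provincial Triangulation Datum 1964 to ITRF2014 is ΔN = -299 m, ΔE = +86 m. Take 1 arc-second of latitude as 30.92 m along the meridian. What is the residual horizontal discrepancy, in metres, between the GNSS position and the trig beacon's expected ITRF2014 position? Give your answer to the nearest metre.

Observed coordinate differences: Δφ = -0.00229°, Δλ = +0.00094°.
Converting to metres (1° lat = 111312 m, cos φ = 0.907876): observed ΔN = -254.9 m, observed ΔE = 95.0 m.
Subtracting the expected shift leaves a residual of -254.9 − (-299) = 44.1 m north and 95.0 − (86) = 9.0 m east.
Residual distance = √(44.1² + 9.0²) = 45.0 m.

45 m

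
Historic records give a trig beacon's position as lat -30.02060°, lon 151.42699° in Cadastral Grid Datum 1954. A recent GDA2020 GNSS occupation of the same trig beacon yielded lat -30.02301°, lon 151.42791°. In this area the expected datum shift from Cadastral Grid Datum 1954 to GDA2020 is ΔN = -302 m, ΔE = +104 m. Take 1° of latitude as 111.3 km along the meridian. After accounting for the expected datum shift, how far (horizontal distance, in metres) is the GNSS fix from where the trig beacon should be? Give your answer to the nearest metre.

37 m

Observed coordinate differences: Δφ = -0.00241°, Δλ = +0.00092°.
Converting to metres (1° lat = 111300 m, cos φ = 0.865846): observed ΔN = -268.2 m, observed ΔE = 88.7 m.
Subtracting the expected shift leaves a residual of -268.2 − (-302) = 33.8 m north and 88.7 − (104) = -15.3 m east.
Residual distance = √(33.8² + (-15.3)²) = 37.1 m.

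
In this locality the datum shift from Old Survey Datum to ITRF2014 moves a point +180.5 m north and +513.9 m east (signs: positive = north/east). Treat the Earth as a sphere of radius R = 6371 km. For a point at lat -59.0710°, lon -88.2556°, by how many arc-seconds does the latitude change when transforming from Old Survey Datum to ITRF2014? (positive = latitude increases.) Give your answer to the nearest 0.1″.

On a sphere of radius R, 1 rad of latitude = R, so Δφ = ΔN / R = 180.5 / 6371000 = 2.8332e-05 rad = 5.844″.

Δφ = 5.8″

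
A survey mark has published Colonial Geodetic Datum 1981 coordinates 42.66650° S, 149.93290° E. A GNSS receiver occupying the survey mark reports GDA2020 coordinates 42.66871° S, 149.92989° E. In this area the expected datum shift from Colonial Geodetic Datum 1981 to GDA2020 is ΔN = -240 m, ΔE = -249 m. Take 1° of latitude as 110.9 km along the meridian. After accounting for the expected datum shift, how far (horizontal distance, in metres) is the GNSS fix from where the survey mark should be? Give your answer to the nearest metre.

6 m

Observed coordinate differences: Δφ = -0.00221°, Δλ = -0.00301°.
Converting to metres (1° lat = 110900 m, cos φ = 0.735311): observed ΔN = -245.1 m, observed ΔE = -245.5 m.
Subtracting the expected shift leaves a residual of -245.1 − (-240) = -5.1 m north and -245.5 − (-249) = 3.5 m east.
Residual distance = √((-5.1)² + 3.5²) = 6.2 m.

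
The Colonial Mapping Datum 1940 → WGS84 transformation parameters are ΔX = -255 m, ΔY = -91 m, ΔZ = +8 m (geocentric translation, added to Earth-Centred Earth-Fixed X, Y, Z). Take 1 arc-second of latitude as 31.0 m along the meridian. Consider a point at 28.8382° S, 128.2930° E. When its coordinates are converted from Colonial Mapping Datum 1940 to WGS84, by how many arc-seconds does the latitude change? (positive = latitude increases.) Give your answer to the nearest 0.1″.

Δφ = 1.6″

sin φ = -0.482338, cos φ = 0.875985, sin λ = 0.784852, cos λ = -0.619683.
North component: ΔN = −sin φ cos λ·ΔX − sin φ sin λ·ΔY + cos φ·ΔZ = −(-0.482338)(-0.619683)(-255) − (-0.482338)(0.784852)(-91) + (0.875985)(8) = 48.78 m.
1° of latitude spans 3600 × 31.00 = 111600 m, so Δφ = 48.78 / 111600 × 3600 = 1.573″.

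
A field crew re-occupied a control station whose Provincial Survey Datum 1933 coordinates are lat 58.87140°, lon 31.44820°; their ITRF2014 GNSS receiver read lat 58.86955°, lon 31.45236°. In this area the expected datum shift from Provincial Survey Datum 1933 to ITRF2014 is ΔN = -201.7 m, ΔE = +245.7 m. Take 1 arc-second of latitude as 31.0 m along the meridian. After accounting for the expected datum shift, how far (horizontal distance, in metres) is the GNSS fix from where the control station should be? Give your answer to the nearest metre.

7 m

Observed coordinate differences: Δφ = -0.00185°, Δλ = +0.00416°.
Converting to metres (1° lat = 111600 m, cos φ = 0.516961): observed ΔN = -206.5 m, observed ΔE = 240.0 m.
Subtracting the expected shift leaves a residual of -206.5 − (-201.7) = -4.8 m north and 240.0 − (245.7) = -5.7 m east.
Residual distance = √((-4.8)² + (-5.7)²) = 7.4 m.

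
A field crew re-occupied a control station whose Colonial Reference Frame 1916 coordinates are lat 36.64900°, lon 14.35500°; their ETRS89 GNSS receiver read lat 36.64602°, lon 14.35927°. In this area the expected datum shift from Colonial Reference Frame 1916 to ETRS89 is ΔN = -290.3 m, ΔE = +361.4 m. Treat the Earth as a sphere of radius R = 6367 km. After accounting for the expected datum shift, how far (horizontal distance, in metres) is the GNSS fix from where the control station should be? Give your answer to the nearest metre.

45 m

Observed coordinate differences: Δφ = -0.00298°, Δλ = +0.00427°.
Converting to metres (1° lat = 111125 m, cos φ = 0.802307): observed ΔN = -331.2 m, observed ΔE = 380.7 m.
Subtracting the expected shift leaves a residual of -331.2 − (-290.3) = -40.9 m north and 380.7 − (361.4) = 19.3 m east.
Residual distance = √((-40.9)² + 19.3²) = 45.2 m.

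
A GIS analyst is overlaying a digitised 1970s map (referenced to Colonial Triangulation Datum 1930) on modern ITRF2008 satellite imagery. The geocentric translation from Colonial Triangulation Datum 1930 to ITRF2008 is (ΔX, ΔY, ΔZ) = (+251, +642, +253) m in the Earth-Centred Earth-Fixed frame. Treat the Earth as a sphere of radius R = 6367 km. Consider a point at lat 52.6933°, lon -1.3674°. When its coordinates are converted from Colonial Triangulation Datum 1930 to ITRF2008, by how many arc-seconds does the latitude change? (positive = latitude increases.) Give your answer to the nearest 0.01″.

Δφ = -1.10″

sin φ = 0.795403, cos φ = 0.606081, sin λ = -0.023863, cos λ = 0.999715.
North component: ΔN = −sin φ cos λ·ΔX − sin φ sin λ·ΔY + cos φ·ΔZ = −(0.795403)(0.999715)(251) − (0.795403)(-0.023863)(642) + (0.606081)(253) = -34.06 m.
1° of latitude spans πR/180 = 111125 m, so Δφ = -34.06 / 111125 × 3600 = -1.104″.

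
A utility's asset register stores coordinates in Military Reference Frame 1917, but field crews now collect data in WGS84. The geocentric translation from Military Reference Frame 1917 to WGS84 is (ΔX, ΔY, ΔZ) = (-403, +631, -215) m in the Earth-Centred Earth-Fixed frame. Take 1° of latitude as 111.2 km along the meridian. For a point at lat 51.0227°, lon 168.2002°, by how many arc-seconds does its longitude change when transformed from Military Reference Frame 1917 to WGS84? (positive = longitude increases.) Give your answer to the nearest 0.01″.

Δλ = -27.55″

sin φ = 0.777395, cos φ = 0.629012, sin λ = 0.204493, cos λ = -0.978868.
East component: ΔE = −sin λ·ΔX + cos λ·ΔY = −(0.204493)(-403) + (-0.978868)(631) = -535.26 m.
1° of latitude spans 111200 m; at latitude φ, 1° of longitude spans that × cos φ = 69946.2 m, so Δλ = -535.26 / 69946.2 × 3600 = -27.549″.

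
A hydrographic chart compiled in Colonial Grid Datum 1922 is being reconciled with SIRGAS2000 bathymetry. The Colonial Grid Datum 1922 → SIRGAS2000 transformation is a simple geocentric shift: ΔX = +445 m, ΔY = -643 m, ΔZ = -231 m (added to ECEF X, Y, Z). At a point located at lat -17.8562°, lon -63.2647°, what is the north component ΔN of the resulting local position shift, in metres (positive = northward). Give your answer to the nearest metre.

ΔN = 18 m

At φ = -17.8562°, λ = -63.2647°: sin φ = -0.306629, cos φ = 0.951829, sin λ = -0.893094, cos λ = 0.449869.
ΔN = −sin φ cos λ·ΔX − sin φ sin λ·ΔY + cos φ·ΔZ = −(-0.306629)(0.449869)(445) − (-0.306629)(-0.893094)(-643) + (0.951829)(-231) = 17.60 m.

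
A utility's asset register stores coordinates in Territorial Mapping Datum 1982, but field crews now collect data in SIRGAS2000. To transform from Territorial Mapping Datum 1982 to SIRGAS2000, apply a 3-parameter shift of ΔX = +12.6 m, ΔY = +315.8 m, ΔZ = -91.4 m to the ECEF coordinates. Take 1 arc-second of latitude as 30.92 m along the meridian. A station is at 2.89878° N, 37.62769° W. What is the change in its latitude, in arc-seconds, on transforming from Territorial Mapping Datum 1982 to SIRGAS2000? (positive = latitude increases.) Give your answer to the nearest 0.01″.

sin φ = 0.050572, cos φ = 0.998720, sin λ = -0.610528, cos λ = 0.791995.
North component: ΔN = −sin φ cos λ·ΔX − sin φ sin λ·ΔY + cos φ·ΔZ = −(0.050572)(0.791995)(12.6) − (0.050572)(-0.610528)(315.8) + (0.998720)(-91.4) = -82.04 m.
1° of latitude spans 3600 × 30.92 = 111312 m, so Δφ = -82.04 / 111312 × 3600 = -2.653″.

Δφ = -2.65″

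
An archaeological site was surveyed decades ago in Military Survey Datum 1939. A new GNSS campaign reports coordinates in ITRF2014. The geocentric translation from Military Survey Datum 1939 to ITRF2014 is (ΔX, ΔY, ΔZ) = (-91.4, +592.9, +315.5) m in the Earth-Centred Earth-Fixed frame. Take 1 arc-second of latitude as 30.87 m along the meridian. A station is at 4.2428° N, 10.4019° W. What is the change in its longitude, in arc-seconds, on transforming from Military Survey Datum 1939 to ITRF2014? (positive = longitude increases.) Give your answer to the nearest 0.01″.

sin φ = 0.073983, cos φ = 0.997259, sin λ = -0.180552, cos λ = 0.983565.
East component: ΔE = −sin λ·ΔX + cos λ·ΔY = −(-0.180552)(-91.4) + (0.983565)(592.9) = 566.65 m.
1° of latitude spans 3600 × 30.87 = 111132 m; at latitude φ, 1° of longitude spans that × cos φ = 110827.4 m, so Δλ = 566.65 / 110827.4 × 3600 = 18.407″.

Δλ = 18.41″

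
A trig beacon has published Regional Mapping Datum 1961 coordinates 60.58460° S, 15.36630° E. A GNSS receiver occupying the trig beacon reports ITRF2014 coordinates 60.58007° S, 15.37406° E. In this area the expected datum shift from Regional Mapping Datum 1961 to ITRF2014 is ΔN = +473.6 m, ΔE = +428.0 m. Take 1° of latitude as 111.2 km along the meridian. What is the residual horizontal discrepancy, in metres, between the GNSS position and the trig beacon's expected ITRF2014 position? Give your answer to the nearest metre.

Observed coordinate differences: Δφ = +0.00453°, Δλ = +0.00776°.
Converting to metres (1° lat = 111200 m, cos φ = 0.491138): observed ΔN = 503.7 m, observed ΔE = 423.8 m.
Subtracting the expected shift leaves a residual of 503.7 − (473.6) = 30.1 m north and 423.8 − (428.0) = -4.2 m east.
Residual distance = √(30.1² + (-4.2)²) = 30.4 m.

30 m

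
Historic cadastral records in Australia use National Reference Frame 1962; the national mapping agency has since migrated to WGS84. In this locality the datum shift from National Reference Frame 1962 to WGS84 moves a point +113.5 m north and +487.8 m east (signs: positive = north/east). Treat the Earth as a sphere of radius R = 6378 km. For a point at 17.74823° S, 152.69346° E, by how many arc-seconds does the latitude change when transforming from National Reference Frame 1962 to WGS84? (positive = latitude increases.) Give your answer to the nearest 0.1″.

On a sphere of radius R, 1 rad of latitude = R, so Δφ = ΔN / R = 113.5 / 6378000 = 1.7796e-05 rad = 3.671″.

Δφ = 3.7″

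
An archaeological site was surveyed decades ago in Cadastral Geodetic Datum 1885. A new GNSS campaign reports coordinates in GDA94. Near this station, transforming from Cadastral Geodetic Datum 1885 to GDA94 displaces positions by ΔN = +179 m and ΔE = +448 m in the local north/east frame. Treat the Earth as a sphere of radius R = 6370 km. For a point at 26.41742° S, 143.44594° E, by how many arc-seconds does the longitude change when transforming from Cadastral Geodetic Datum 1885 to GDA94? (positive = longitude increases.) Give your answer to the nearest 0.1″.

Δλ = 16.2″

At latitude -26.41742°, cos φ = 0.895577.
One radian of longitude at latitude φ spans R cos φ, so Δλ = ΔE / (R cos φ) = 448.0 / (6370000 × 0.895577) = 7.8530e-05 rad = 16.198″.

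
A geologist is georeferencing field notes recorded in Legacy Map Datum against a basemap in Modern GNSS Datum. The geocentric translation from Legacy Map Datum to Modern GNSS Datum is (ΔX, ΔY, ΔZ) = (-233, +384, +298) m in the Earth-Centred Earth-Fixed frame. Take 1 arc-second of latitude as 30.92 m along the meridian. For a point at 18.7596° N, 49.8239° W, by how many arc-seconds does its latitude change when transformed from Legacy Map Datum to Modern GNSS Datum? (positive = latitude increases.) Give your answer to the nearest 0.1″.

sin φ = 0.321598, cos φ = 0.946876, sin λ = -0.764065, cos λ = 0.645139.
North component: ΔN = −sin φ cos λ·ΔX − sin φ sin λ·ΔY + cos φ·ΔZ = −(0.321598)(0.645139)(-233) − (0.321598)(-0.764065)(384) + (0.946876)(298) = 424.87 m.
1° of latitude spans 3600 × 30.92 = 111312 m, so Δφ = 424.87 / 111312 × 3600 = 13.741″.

Δφ = 13.7″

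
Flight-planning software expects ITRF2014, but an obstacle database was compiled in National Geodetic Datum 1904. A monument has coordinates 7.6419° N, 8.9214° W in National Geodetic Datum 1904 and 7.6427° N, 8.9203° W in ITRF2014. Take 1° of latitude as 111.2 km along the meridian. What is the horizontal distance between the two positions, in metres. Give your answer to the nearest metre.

150 m

Δφ = 7.6427° − 7.6419° = +0.0008°; Δλ = -8.9203° − -8.9214° = +0.0011°.
ΔN = Δφ × 111200 = 89.0 m; ΔE = Δλ × 111200 × cos(7.6419°) = +0.0011 × 111200 × 0.991119 = 121.2 m.
Distance = √(ΔE² + ΔN²) = √(121.2² + 89.0²) = 150.4 m.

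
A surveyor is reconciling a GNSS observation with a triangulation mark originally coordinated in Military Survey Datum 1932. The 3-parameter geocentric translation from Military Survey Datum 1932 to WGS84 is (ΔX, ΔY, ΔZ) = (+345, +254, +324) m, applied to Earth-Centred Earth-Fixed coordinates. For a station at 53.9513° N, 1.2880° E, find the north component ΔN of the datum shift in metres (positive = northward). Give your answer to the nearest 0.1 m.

The local north axis is (−sin φ cos λ, −sin φ sin λ, cos φ), giving ΔN = -278.868 − 4.616 + 190.665 = -92.82 m.

ΔN = -92.8 m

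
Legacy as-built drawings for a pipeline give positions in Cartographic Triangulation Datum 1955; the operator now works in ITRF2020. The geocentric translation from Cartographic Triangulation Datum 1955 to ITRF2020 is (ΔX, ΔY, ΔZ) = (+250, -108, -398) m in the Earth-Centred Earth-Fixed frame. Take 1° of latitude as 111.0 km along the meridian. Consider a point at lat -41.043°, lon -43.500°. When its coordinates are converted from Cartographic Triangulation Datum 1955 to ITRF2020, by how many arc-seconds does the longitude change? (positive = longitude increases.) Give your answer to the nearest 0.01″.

sin φ = -0.656625, cos φ = 0.754217, sin λ = -0.688355, cos λ = 0.725374.
East component: ΔE = −sin λ·ΔX + cos λ·ΔY = −(-0.688355)(250) + (0.725374)(-108) = 93.75 m.
1° of latitude spans 111000 m; at latitude φ, 1° of longitude spans that × cos φ = 83718.1 m, so Δλ = 93.75 / 83718.1 × 3600 = 4.031″.

Δλ = 4.03″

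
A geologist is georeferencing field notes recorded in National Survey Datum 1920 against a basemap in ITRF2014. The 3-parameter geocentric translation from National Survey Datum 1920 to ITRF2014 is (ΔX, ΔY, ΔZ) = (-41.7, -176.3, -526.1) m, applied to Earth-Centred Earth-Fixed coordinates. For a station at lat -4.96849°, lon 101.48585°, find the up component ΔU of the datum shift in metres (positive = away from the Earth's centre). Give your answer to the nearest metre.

ΔU = -118 m

At φ = -4.96849°, λ = 101.48585°: sin φ = -0.086608, cos φ = 0.996242, sin λ = 0.979974, cos λ = -0.199126.
ΔU = cos φ cos λ·ΔX + cos φ sin λ·ΔY + sin φ·ΔZ = (0.996242)(-0.199126)(-41.7) + (0.996242)(0.979974)(-176.3) + (-0.086608)(-526.1) = -118.28 m.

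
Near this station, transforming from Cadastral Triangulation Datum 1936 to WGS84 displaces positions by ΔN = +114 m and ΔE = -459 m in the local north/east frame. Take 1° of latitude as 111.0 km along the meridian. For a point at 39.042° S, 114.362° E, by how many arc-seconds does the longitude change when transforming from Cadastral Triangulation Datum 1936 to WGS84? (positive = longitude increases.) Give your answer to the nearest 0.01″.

Δλ = -19.17″

At latitude -39.042°, cos φ = 0.776684.
1° of longitude at this latitude = 111.0 × cos φ = 86.21 km, so Δλ = -459.0 / 86212.0 = -0.0053241° = -19.167″.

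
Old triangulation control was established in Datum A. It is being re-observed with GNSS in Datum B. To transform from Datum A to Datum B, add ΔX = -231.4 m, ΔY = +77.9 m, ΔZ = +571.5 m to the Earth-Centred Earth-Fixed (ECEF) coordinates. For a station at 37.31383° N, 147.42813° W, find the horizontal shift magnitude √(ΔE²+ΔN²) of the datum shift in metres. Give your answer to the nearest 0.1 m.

At φ = 37.31383°, λ = -147.42813°: sin φ = 0.606180, cos φ = 0.795327, sin λ = -0.538357, cos λ = -0.842717.
ΔE = −sin λ·ΔX + cos λ·ΔY = −(-0.538357)·(-231.4) + (-0.842717)·(77.9) = -190.22 m.
ΔN = −sin φ cos λ·ΔX − sin φ sin λ·ΔY + cos φ·ΔZ = −(0.606180)(-0.842717)(-231.4) − (0.606180)(-0.538357)(77.9) + (0.795327)(571.5) = 361.74 m.
Horizontal magnitude = √(ΔE² + ΔN²) = √((-190.22)² + 361.74²) = 408.71 m.

408.7 m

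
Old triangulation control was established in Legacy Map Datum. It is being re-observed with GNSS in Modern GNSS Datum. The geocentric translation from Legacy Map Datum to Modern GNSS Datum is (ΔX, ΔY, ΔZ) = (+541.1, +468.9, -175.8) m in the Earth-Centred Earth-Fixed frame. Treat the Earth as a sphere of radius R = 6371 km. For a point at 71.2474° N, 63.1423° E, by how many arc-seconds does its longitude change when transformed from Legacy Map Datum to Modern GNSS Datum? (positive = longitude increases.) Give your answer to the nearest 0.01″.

Δλ = -27.28″

sin φ = 0.946916, cos φ = 0.321482, sin λ = 0.892131, cos λ = 0.451776.
East component: ΔE = −sin λ·ΔX + cos λ·ΔY = −(0.892131)(541.1) + (0.451776)(468.9) = -270.89 m.
1° of latitude spans πR/180 = 111195 m; at latitude φ, 1° of longitude spans that × cos φ = 35747.2 m, so Δλ = -270.89 / 35747.2 × 3600 = -27.281″.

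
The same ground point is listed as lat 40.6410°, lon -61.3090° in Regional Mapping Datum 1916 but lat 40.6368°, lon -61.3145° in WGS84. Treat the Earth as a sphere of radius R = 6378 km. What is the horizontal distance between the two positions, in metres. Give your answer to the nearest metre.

Δφ = 40.6368° − 40.6410° = -0.0042°; Δλ = -61.3145° − -61.3090° = -0.0055°.
1° along a meridian = πR/180 = 111317 m.
ΔN = Δφ × 111317 = -467.5 m; ΔE = Δλ × 111317 × cos(40.6410°) = -0.0055 × 111317 × 0.758805 = -464.6 m.
Distance = √(ΔE² + ΔN²) = √((-464.6)² + (-467.5)²) = 659.1 m.

659 m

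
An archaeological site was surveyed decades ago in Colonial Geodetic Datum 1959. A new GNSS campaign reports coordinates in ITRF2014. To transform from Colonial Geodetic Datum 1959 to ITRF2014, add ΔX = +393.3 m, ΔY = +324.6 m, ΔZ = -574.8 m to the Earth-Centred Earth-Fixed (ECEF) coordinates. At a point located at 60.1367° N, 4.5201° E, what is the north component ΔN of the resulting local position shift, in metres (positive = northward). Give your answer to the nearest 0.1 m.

At φ = 60.1367°, λ = 4.5201°: sin φ = 0.867216, cos φ = 0.497932, sin λ = 0.078809, cos λ = 0.996890.
ΔN = −sin φ cos λ·ΔX − sin φ sin λ·ΔY + cos φ·ΔZ = −(0.867216)(0.996890)(393.3) − (0.867216)(0.078809)(324.6) + (0.497932)(-574.8) = -648.41 m.

ΔN = -648.4 m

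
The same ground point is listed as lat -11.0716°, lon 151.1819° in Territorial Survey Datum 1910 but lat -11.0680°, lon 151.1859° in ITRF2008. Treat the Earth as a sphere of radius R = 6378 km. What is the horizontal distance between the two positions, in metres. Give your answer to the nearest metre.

Δφ = -11.0680° − -11.0716° = +0.0036°; Δλ = 151.1859° − 151.1819° = +0.0040°.
1° along a meridian = πR/180 = 111317 m.
ΔN = Δφ × 111317 = 400.7 m; ΔE = Δλ × 111317 × cos(-11.0716°) = +0.0040 × 111317 × 0.981388 = 437.0 m.
Distance = √(ΔE² + ΔN²) = √(437.0² + 400.7²) = 592.9 m.

593 m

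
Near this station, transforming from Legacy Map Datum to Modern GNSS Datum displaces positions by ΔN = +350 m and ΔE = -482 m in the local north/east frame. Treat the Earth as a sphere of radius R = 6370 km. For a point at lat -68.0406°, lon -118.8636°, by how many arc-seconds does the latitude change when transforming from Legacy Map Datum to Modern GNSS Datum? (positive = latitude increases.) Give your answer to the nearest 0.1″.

On a sphere of radius R, 1 rad of latitude = R, so Δφ = ΔN / R = 350.0 / 6370000 = 5.4945e-05 rad = 11.333″.

Δφ = 11.3″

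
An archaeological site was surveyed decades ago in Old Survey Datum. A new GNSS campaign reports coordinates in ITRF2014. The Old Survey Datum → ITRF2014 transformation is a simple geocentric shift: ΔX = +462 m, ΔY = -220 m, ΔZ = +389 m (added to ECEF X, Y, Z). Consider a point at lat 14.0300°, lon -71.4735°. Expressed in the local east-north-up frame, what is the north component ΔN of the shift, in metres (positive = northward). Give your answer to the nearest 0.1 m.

At φ = 14.0300°, λ = -71.4735°: sin φ = 0.242430, cos φ = 0.970169, sin λ = -0.948177, cos λ = 0.317743.
ΔN = −sin φ cos λ·ΔX − sin φ sin λ·ΔY + cos φ·ΔZ = −(0.242430)(0.317743)(462) − (0.242430)(-0.948177)(-220) + (0.970169)(389) = 291.24 m.

ΔN = 291.2 m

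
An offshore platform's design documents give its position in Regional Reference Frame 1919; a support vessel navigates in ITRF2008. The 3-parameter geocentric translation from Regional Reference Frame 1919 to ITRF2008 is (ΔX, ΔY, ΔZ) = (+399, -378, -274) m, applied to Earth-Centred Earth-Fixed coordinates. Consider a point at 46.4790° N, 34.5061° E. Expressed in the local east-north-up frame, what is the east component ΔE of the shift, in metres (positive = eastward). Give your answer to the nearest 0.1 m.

ΔE = -537.5 m

The local east axis at (φ, λ) is (−sin λ, cos λ, 0), so ΔE = −sin(34.5061°)·399 + cos(34.5061°)·(-378) = -537.53 m.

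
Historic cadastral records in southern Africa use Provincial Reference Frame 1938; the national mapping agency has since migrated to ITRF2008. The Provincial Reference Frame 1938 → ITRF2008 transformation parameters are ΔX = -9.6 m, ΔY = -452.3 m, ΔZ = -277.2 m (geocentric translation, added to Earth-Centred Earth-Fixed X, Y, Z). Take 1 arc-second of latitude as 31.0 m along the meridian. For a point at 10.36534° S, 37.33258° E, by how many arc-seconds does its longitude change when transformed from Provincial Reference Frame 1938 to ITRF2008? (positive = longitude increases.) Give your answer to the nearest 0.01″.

Δλ = -11.60″

sin φ = -0.179924, cos φ = 0.983680, sin λ = 0.606441, cos λ = 0.795129.
East component: ΔE = −sin λ·ΔX + cos λ·ΔY = −(0.606441)(-9.6) + (0.795129)(-452.3) = -353.81 m.
1° of latitude spans 3600 × 31.00 = 111600 m; at latitude φ, 1° of longitude spans that × cos φ = 109778.7 m, so Δλ = -353.81 / 109778.7 × 3600 = -11.603″.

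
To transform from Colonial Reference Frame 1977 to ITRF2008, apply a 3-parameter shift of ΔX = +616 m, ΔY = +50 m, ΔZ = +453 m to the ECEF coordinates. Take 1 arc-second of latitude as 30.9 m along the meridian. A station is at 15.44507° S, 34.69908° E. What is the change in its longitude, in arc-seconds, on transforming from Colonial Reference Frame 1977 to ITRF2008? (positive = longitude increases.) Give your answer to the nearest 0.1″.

Δλ = -10.4″

sin φ = -0.266314, cos φ = 0.963886, sin λ = 0.569266, cos λ = 0.822153.
East component: ΔE = −sin λ·ΔX + cos λ·ΔY = −(0.569266)(616) + (0.822153)(50) = -309.56 m.
1° of latitude spans 3600 × 30.90 = 111240 m; at latitude φ, 1° of longitude spans that × cos φ = 107222.7 m, so Δλ = -309.56 / 107222.7 × 3600 = -10.393″.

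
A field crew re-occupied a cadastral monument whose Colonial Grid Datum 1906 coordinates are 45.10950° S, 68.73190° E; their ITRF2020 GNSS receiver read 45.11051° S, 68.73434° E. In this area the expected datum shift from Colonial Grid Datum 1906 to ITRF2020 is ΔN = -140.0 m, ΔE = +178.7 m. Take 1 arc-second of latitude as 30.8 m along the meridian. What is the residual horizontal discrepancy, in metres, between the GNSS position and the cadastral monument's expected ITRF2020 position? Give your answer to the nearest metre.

Observed coordinate differences: Δφ = -0.00101°, Δλ = +0.00244°.
Converting to metres (1° lat = 110880 m, cos φ = 0.705754): observed ΔN = -112.0 m, observed ΔE = 190.9 m.
Subtracting the expected shift leaves a residual of -112.0 − (-140.0) = 28.0 m north and 190.9 − (178.7) = 12.2 m east.
Residual distance = √(28.0² + 12.2²) = 30.6 m.

31 m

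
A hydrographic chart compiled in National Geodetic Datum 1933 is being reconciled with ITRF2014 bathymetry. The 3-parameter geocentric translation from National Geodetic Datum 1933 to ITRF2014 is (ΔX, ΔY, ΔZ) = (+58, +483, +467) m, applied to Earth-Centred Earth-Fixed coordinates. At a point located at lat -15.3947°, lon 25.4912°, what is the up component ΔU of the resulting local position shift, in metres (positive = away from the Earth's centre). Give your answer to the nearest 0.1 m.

ΔU = 126.9 m

At φ = -15.3947°, λ = 25.4912°: sin φ = -0.265467, cos φ = 0.964120, sin λ = 0.430372, cos λ = 0.902651.
ΔU = cos φ cos λ·ΔX + cos φ sin λ·ΔY + sin φ·ΔZ = (0.964120)(0.902651)(58) + (0.964120)(0.430372)(483) + (-0.265467)(467) = 126.91 m.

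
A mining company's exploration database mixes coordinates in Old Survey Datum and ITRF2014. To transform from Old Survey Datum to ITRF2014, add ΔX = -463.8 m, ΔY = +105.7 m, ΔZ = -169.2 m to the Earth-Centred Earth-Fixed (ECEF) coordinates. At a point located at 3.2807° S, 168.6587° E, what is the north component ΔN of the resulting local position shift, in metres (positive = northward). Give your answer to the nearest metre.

ΔN = -142 m

At φ = -3.2807°, λ = 168.6587°: sin φ = -0.057228, cos φ = 0.998361, sin λ = 0.196653, cos λ = -0.980473.
ΔN = −sin φ cos λ·ΔX − sin φ sin λ·ΔY + cos φ·ΔZ = −(-0.057228)(-0.980473)(-463.8) − (-0.057228)(0.196653)(105.7) + (0.998361)(-169.2) = -141.71 m.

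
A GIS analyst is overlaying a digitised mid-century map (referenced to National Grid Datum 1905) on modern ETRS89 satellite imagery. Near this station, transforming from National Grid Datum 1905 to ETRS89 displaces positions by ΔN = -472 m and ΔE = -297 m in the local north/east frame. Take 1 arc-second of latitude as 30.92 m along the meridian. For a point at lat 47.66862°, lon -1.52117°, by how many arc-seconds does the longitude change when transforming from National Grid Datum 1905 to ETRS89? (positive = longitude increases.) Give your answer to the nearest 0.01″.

At latitude 47.66862°, cos φ = 0.673417.
1″ of longitude at this latitude = 30.92 × cos φ = 20.8221 m, so Δλ = -297.0 / 20.8221 = -14.264″.

Δλ = -14.26″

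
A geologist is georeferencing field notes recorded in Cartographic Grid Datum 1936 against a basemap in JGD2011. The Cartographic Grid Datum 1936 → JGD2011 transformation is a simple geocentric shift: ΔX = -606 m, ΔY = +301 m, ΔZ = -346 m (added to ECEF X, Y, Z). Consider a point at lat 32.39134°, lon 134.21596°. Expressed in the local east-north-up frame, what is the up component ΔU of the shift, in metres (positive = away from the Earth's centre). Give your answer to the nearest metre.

At φ = 32.39134°, λ = 134.21596°: sin φ = 0.535699, cos φ = 0.844409, sin λ = 0.716716, cos λ = -0.697365.
ΔU = cos φ cos λ·ΔX + cos φ sin λ·ΔY + sin φ·ΔZ = (0.844409)(-0.697365)(-606) + (0.844409)(0.716716)(301) + (0.535699)(-346) = 353.66 m.

ΔU = 354 m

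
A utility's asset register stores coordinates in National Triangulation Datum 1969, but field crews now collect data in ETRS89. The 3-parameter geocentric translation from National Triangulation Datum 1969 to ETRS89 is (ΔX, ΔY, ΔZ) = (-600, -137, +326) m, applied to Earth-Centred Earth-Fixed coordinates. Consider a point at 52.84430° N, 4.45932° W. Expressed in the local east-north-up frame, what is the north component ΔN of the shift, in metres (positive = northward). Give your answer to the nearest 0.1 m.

At φ = 52.84430°, λ = -4.45932°: sin φ = 0.796997, cos φ = 0.603983, sin λ = -0.077751, cos λ = 0.996973.
ΔN = −sin φ cos λ·ΔX − sin φ sin λ·ΔY + cos φ·ΔZ = −(0.796997)(0.996973)(-600) − (0.796997)(-0.077751)(-137) + (0.603983)(326) = 665.16 m.

ΔN = 665.2 m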